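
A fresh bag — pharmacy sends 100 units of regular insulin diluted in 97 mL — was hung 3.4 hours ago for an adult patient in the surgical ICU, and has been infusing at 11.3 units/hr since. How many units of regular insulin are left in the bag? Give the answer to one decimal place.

61.6 units

Concentration = 100 units ÷ 97 mL = 1.030928 units/mL
Rate = 11.3 units/hr ÷ 1.030928 units/mL = 10.961 mL/hr
Volume infused = 10.961 mL/hr × 3.4 hr = 37.2674 mL
Volume remaining = 97 − 37.2674 = 59.7326 mL
Drug remaining = 59.7326 mL × 1.030928 units/mL = 61.58 units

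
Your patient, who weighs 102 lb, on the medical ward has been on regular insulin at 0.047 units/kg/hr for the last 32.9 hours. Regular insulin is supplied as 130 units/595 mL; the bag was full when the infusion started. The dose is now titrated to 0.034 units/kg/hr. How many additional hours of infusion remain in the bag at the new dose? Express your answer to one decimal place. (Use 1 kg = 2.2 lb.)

37.0 hours

Initial rate:
Weight = 102 lb ÷ 2.2 lb/kg = 46.36364 kg
Dose = 0.047 units/kg/hr × 46.36364 kg = 2.179091 units/hr
Concentration = 130 units ÷ 595 mL = 0.2184874 units/mL
Rate = 2.179091 units/hr ÷ 0.2184874 units/mL = 9.973531 mL/hr
Volume infused so far = 9.973531 mL/hr × 32.9 hr = 328.1292 mL
Volume remaining = 595 − 328.1292 = 266.8708 mL
New rate:
Dose = 0.034 units/kg/hr × 46.36364 kg = 1.576364 units/hr
Rate = 1.576364 units/hr ÷ 0.2184874 units/mL = 7.214895 mL/hr
Time remaining = 266.8708 mL ÷ 7.214895 mL/hr = 36.98887 hr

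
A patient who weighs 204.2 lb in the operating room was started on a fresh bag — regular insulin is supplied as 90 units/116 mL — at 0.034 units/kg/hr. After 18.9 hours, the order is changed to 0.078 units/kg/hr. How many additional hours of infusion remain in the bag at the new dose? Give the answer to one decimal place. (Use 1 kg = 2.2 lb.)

Initial rate:
Weight = 204.2 lb ÷ 2.2 lb/kg = 92.81818 kg
Dose = 0.034 units/kg/hr × 92.81818 kg = 3.155818 units/hr
Concentration = 90 units ÷ 116 mL = 0.7758621 units/mL
Rate = 3.155818 units/hr ÷ 0.7758621 units/mL = 4.067499 mL/hr
Volume infused so far = 4.067499 mL/hr × 18.9 hr = 76.87573 mL
Volume remaining = 116 − 76.87573 = 39.12427 mL
New rate:
Dose = 0.078 units/kg/hr × 92.81818 kg = 7.239818 units/hr
Rate = 7.239818 units/hr ÷ 0.7758621 units/mL = 9.331321 mL/hr
Time remaining = 39.12427 mL ÷ 9.331321 mL/hr = 4.19279 hr

4.2 hours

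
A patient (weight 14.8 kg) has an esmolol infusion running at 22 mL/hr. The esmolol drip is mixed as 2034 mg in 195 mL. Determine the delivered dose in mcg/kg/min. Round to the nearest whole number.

Concentration = 2034 mg ÷ 195 mL = 10.43077 mg/mL = 10430.77 mcg/mL
Drug rate = 22 mL/hr × 10430.77 mcg/mL = 229476.9 mcg/hr
229476.9 mcg/hr ÷ 60 min/hr = 3824.615 mcg/min
3824.615 mcg/min ÷ 14.8 kg = 258.42 mcg/kg/min

258 mcg/kg/min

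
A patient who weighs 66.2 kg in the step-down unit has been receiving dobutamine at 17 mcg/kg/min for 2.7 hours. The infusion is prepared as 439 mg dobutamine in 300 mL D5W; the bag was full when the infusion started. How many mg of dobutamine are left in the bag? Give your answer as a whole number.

257 mg

Dose = 17 mcg/kg/min × 66.2 kg = 1125.4 mcg/min
1125.4 mcg/min × 60 min/hr = 67524 mcg/hr
Concentration = 439 mg ÷ 300 mL = 1.463333 mg/mL = 1463.333 mcg/mL
Rate = 67524 mcg/hr ÷ 1463.333 mcg/mL = 46.14396 mL/hr
Volume infused = 46.14396 mL/hr × 2.7 hr = 124.5887 mL
Volume remaining = 300 − 124.5887 = 175.4113 mL
Drug remaining = 175.4113 mL × 1463.333 mcg/mL = 256685.2 mcg = 256.6852 mg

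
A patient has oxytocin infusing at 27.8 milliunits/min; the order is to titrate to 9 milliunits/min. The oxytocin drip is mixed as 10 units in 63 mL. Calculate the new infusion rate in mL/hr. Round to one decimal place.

9 milliunits/min × 60 min/hr = 540 milliunits/hr
Concentration = 10 units ÷ 63 mL = 0.1587302 units/mL = 158.7302 milliunits/mL
Rate = 540 milliunits/hr ÷ 158.7302 milliunits/mL = 3.402 mL/hr

3.4 mL/hr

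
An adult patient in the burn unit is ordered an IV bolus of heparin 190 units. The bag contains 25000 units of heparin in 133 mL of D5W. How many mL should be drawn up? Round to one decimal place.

1.0 mL

Concentration = 25000 units ÷ 133 mL = 187.9699 units/mL
Volume = 190 units ÷ 187.9699 units/mL = 1.0108 mL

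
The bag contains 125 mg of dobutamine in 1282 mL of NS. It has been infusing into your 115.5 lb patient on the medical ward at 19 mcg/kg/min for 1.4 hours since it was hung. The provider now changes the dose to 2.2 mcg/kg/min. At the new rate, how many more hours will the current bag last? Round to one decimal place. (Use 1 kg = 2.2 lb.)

Initial rate:
Weight = 115.5 lb ÷ 2.2 lb/kg = 52.5 kg
Dose = 19 mcg/kg/min × 52.5 kg = 997.5 mcg/min
997.5 mcg/min × 60 min/hr = 59850 mcg/hr
Concentration = 125 mg ÷ 1282 mL = 0.0975039 mg/mL = 97.5039 mcg/mL
Rate = 59850 mcg/hr ÷ 97.5039 mcg/mL = 613.8216 mL/hr
Volume infused so far = 613.8216 mL/hr × 1.4 hr = 859.3502 mL
Volume remaining = 1282 − 859.3502 = 422.6498 mL
New rate:
Dose = 2.2 mcg/kg/min × 52.5 kg = 115.5 mcg/min
115.5 mcg/min × 60 min/hr = 6930 mcg/hr
Rate = 6930 mcg/hr ÷ 97.5039 mcg/mL = 71.07408 mL/hr
Time remaining = 422.6498 mL ÷ 71.07408 mL/hr = 5.946609 hr

5.9 hours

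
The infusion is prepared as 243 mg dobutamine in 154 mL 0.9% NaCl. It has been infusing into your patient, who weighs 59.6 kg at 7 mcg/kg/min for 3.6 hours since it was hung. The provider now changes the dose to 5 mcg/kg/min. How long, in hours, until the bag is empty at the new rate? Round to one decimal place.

8.6 hours

Initial rate:
Dose = 7 mcg/kg/min × 59.6 kg = 417.2 mcg/min
417.2 mcg/min × 60 min/hr = 25032 mcg/hr
Concentration = 243 mg ÷ 154 mL = 1.577922 mg/mL = 1577.922 mcg/mL
Rate = 25032 mcg/hr ÷ 1577.922 mcg/mL = 15.8639 mL/hr
Volume infused so far = 15.8639 mL/hr × 3.6 hr = 57.11004 mL
Volume remaining = 154 − 57.11004 = 96.88996 mL
New rate:
Dose = 5 mcg/kg/min × 59.6 kg = 298 mcg/min
298 mcg/min × 60 min/hr = 17880 mcg/hr
Rate = 17880 mcg/hr ÷ 1577.922 mcg/mL = 11.33136 mL/hr
Time remaining = 96.88996 mL ÷ 11.33136 mL/hr = 8.550604 hr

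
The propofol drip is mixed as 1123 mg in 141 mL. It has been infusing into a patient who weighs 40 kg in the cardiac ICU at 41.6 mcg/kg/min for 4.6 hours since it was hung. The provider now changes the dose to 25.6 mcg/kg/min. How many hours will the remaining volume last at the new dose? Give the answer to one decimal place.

Initial rate:
Dose = 41.6 mcg/kg/min × 40 kg = 1664 mcg/min
1664 mcg/min × 60 min/hr = 99840 mcg/hr
Concentration = 1123 mg ÷ 141 mL = 7.964539 mg/mL = 7964.539 mcg/mL
Rate = 99840 mcg/hr ÷ 7964.539 mcg/mL = 12.53557 mL/hr
Volume infused so far = 12.53557 mL/hr × 4.6 hr = 57.6636 mL
Volume remaining = 141 − 57.6636 = 83.3364 mL
New rate:
Dose = 25.6 mcg/kg/min × 40 kg = 1024 mcg/min
1024 mcg/min × 60 min/hr = 61440 mcg/hr
Rate = 61440 mcg/hr ÷ 7964.539 mcg/mL = 7.714194 mL/hr
Time remaining = 83.3364 mL ÷ 7.714194 mL/hr = 10.80299 hr

10.8 hours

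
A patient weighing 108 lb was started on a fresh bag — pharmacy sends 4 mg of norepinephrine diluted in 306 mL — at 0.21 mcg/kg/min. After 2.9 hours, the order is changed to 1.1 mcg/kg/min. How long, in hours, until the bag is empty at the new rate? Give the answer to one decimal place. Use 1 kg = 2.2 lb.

Initial rate:
Weight = 108 lb ÷ 2.2 lb/kg = 49.09091 kg
Dose = 0.21 mcg/kg/min × 49.09091 kg = 10.30909 mcg/min
10.30909 mcg/min × 60 min/hr = 618.5455 mcg/hr
Concentration = 4 mg ÷ 306 mL = 0.0130719 mg/mL = 13.0719 mcg/mL
Rate = 618.5455 mcg/hr ÷ 13.0719 mcg/mL = 47.31873 mL/hr
Volume infused so far = 47.31873 mL/hr × 2.9 hr = 137.2243 mL
Volume remaining = 306 − 137.2243 = 168.7757 mL
New rate:
Dose = 1.1 mcg/kg/min × 49.09091 kg = 54 mcg/min
54 mcg/min × 60 min/hr = 3240 mcg/hr
Rate = 3240 mcg/hr ÷ 13.0719 mcg/mL = 247.86 mL/hr
Time remaining = 168.7757 mL ÷ 247.86 mL/hr = 0.6809315 hr

0.7 hours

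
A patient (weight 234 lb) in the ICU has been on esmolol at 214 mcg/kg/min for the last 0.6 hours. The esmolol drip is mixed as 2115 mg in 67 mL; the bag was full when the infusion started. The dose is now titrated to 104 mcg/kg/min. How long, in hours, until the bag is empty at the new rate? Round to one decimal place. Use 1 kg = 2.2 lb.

Initial rate:
Weight = 234 lb ÷ 2.2 lb/kg = 106.3636 kg
Dose = 214 mcg/kg/min × 106.3636 kg = 22761.82 mcg/min
22761.82 mcg/min × 60 min/hr = 1365709 mcg/hr
Concentration = 2115 mg ÷ 67 mL = 31.56716 mg/mL = 31567.16 mcg/mL
Rate = 1365709 mcg/hr ÷ 31567.16 mcg/mL = 43.2636 mL/hr
Volume infused so far = 43.2636 mL/hr × 0.6 hr = 25.95816 mL
Volume remaining = 67 − 25.95816 = 41.04184 mL
New rate:
Dose = 104 mcg/kg/min × 106.3636 kg = 11061.82 mcg/min
11061.82 mcg/min × 60 min/hr = 663709.1 mcg/hr
Rate = 663709.1 mcg/hr ÷ 31567.16 mcg/mL = 21.0253 mL/hr
Time remaining = 41.04184 mL ÷ 21.0253 mL/hr = 1.952022 hr

2.0 hours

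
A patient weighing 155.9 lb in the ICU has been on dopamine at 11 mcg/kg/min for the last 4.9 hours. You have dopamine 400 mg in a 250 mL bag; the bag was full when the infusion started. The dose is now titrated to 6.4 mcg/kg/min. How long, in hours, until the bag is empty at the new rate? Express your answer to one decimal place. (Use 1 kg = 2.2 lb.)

Initial rate:
Weight = 155.9 lb ÷ 2.2 lb/kg = 70.86364 kg
Dose = 11 mcg/kg/min × 70.86364 kg = 779.5 mcg/min
779.5 mcg/min × 60 min/hr = 46770 mcg/hr
Concentration = 400 mg ÷ 250 mL = 1.6 mg/mL = 1600 mcg/mL
Rate = 46770 mcg/hr ÷ 1600 mcg/mL = 29.23125 mL/hr
Volume infused so far = 29.23125 mL/hr × 4.9 hr = 143.2331 mL
Volume remaining = 250 − 143.2331 = 106.7669 mL
New rate:
Dose = 6.4 mcg/kg/min × 70.86364 kg = 453.5273 mcg/min
453.5273 mcg/min × 60 min/hr = 27211.64 mcg/hr
Rate = 27211.64 mcg/hr ÷ 1600 mcg/mL = 17.00727 mL/hr
Time remaining = 106.7669 mL ÷ 17.00727 mL/hr = 6.277719 hr

6.3 hours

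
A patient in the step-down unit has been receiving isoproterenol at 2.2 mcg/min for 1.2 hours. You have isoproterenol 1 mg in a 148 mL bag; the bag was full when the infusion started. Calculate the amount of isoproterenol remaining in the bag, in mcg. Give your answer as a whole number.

842 mcg

2.2 mcg/min × 60 min/hr = 132 mcg/hr
Concentration = 1 mg ÷ 148 mL = 0.006756757 mg/mL = 6.756757 mcg/mL
Rate = 132 mcg/hr ÷ 6.756757 mcg/mL = 19.536 mL/hr
Volume infused = 19.536 mL/hr × 1.2 hr = 23.4432 mL
Volume remaining = 148 − 23.4432 = 124.5568 mL
Drug remaining = 124.5568 mL × 6.756757 mcg/mL = 841.6 mcg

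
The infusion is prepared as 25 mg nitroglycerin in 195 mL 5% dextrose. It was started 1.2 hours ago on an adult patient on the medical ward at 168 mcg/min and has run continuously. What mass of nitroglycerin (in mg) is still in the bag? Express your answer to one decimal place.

12.9 mg

168 mcg/min × 60 min/hr = 10080 mcg/hr
Concentration = 25 mg ÷ 195 mL = 0.1282051 mg/mL = 128.2051 mcg/mL
Rate = 10080 mcg/hr ÷ 128.2051 mcg/mL = 78.624 mL/hr
Volume infused = 78.624 mL/hr × 1.2 hr = 94.3488 mL
Volume remaining = 195 − 94.3488 = 100.6512 mL
Drug remaining = 100.6512 mL × 128.2051 mcg/mL = 12904 mcg = 12.904 mg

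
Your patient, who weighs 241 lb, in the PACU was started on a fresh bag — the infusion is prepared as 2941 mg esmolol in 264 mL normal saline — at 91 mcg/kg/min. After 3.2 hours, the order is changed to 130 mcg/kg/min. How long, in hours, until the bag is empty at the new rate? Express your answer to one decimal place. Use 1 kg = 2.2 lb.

1.2 hours

Initial rate:
Weight = 241 lb ÷ 2.2 lb/kg = 109.5455 kg
Dose = 91 mcg/kg/min × 109.5455 kg = 9968.636 mcg/min
9968.636 mcg/min × 60 min/hr = 598118.2 mcg/hr
Concentration = 2941 mg ÷ 264 mL = 11.14015 mg/mL = 11140.15 mcg/mL
Rate = 598118.2 mcg/hr ÷ 11140.15 mcg/mL = 53.69031 mL/hr
Volume infused so far = 53.69031 mL/hr × 3.2 hr = 171.809 mL
Volume remaining = 264 − 171.809 = 92.19101 mL
New rate:
Dose = 130 mcg/kg/min × 109.5455 kg = 14240.91 mcg/min
14240.91 mcg/min × 60 min/hr = 854454.5 mcg/hr
Rate = 854454.5 mcg/hr ÷ 11140.15 mcg/mL = 76.70044 mL/hr
Time remaining = 92.19101 mL ÷ 76.70044 mL/hr = 1.201962 hr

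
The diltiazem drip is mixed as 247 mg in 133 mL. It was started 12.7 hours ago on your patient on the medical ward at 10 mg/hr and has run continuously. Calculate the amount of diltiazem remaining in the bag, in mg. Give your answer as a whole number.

Concentration = 247 mg ÷ 133 mL = 1.857143 mg/mL
Rate = 10 mg/hr ÷ 1.857143 mg/mL = 5.384615 mL/hr
Volume infused = 5.384615 mL/hr × 12.7 hr = 68.38462 mL
Volume remaining = 133 − 68.38462 = 64.61538 mL
Drug remaining = 64.61538 mL × 1.857143 mg/mL = 120 mg

120 mg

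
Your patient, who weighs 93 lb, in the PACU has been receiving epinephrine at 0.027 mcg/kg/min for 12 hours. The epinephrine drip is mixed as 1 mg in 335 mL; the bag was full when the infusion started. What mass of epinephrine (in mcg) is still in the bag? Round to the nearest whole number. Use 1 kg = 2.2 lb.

Weight = 93 lb ÷ 2.2 lb/kg = 42.27273 kg
Dose = 0.027 mcg/kg/min × 42.27273 kg = 1.141364 mcg/min
1.141364 mcg/min × 60 min/hr = 68.48182 mcg/hr
Concentration = 1 mg ÷ 335 mL = 0.002985075 mg/mL = 2.985075 mcg/mL
Rate = 68.48182 mcg/hr ÷ 2.985075 mcg/mL = 22.94141 mL/hr
Volume infused = 22.94141 mL/hr × 12 hr = 275.2969 mL
Volume remaining = 335 − 275.2969 = 59.70309 mL
Drug remaining = 59.70309 mL × 2.985075 mcg/mL = 178.2182 mcg

178 mcg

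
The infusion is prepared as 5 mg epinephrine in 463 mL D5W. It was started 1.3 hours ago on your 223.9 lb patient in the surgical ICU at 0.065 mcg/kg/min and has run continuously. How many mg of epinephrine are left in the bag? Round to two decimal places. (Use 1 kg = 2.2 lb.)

4.48 mg

Weight = 223.9 lb ÷ 2.2 lb/kg = 101.7727 kg
Dose = 0.065 mcg/kg/min × 101.7727 kg = 6.615227 mcg/min
6.615227 mcg/min × 60 min/hr = 396.9136 mcg/hr
Concentration = 5 mg ÷ 463 mL = 0.01079914 mg/mL = 10.79914 mcg/mL
Rate = 396.9136 mcg/hr ÷ 10.79914 mcg/mL = 36.7542 mL/hr
Volume infused = 36.7542 mL/hr × 1.3 hr = 47.78046 mL
Volume remaining = 463 − 47.78046 = 415.2195 mL
Drug remaining = 415.2195 mL × 10.79914 mcg/mL = 4484.012 mcg = 4.484012 mg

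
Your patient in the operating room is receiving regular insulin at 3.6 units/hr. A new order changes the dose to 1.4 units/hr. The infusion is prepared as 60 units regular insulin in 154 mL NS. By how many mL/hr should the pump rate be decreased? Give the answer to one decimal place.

At the current dose:
Concentration = 60 units ÷ 154 mL = 0.3896104 units/mL
Rate = 3.6 units/hr ÷ 0.3896104 units/mL = 9.24 mL/hr
At the new dose:
Rate = 1.4 units/hr ÷ 0.3896104 units/mL = 3.593333 mL/hr
Change = 3.593333 − 9.24 = -5.646667 mL/hr → 5.646667 mL/hr decrease

5.6 mL/hr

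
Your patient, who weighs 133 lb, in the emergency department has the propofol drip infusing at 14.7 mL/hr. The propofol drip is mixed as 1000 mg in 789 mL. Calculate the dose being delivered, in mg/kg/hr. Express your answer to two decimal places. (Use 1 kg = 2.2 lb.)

Weight = 133 lb ÷ 2.2 lb/kg = 60.45455 kg
Concentration = 1000 mg ÷ 789 mL = 1.267427 mg/mL
Drug rate = 14.7 mL/hr × 1.267427 mg/mL = 18.63118 mg/hr
18.63118 mg/hr ÷ 60.45455 kg = 0.3081849 mg/kg/hr

0.31 mg/kg/hr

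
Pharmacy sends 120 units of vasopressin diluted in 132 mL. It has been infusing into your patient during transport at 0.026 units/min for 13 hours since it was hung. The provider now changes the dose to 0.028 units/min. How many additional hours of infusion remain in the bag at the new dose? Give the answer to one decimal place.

Initial rate:
0.026 units/min × 60 min/hr = 1.56 units/hr
Concentration = 120 units ÷ 132 mL = 0.9090909 units/mL
Rate = 1.56 units/hr ÷ 0.9090909 units/mL = 1.716 mL/hr
Volume infused so far = 1.716 mL/hr × 13 hr = 22.308 mL
Volume remaining = 132 − 22.308 = 109.692 mL
New rate:
0.028 units/min × 60 min/hr = 1.68 units/hr
Rate = 1.68 units/hr ÷ 0.9090909 units/mL = 1.848 mL/hr
Time remaining = 109.692 mL ÷ 1.848 mL/hr = 59.35714 hr

59.4 hours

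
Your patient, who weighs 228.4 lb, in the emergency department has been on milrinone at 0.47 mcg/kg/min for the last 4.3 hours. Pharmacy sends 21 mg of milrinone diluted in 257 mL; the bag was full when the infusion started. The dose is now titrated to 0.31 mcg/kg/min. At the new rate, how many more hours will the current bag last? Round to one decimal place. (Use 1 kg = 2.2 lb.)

4.4 hours

Initial rate:
Weight = 228.4 lb ÷ 2.2 lb/kg = 103.8182 kg
Dose = 0.47 mcg/kg/min × 103.8182 kg = 48.79455 mcg/min
48.79455 mcg/min × 60 min/hr = 2927.673 mcg/hr
Concentration = 21 mg ÷ 257 mL = 0.08171206 mg/mL = 81.71206 mcg/mL
Rate = 2927.673 mcg/hr ÷ 81.71206 mcg/mL = 35.82914 mL/hr
Volume infused so far = 35.82914 mL/hr × 4.3 hr = 154.0653 mL
Volume remaining = 257 − 154.0653 = 102.9347 mL
New rate:
Dose = 0.31 mcg/kg/min × 103.8182 kg = 32.18364 mcg/min
32.18364 mcg/min × 60 min/hr = 1931.018 mcg/hr
Rate = 1931.018 mcg/hr ÷ 81.71206 mcg/mL = 23.63198 mL/hr
Time remaining = 102.9347 mL ÷ 23.63198 mL/hr = 4.355737 hr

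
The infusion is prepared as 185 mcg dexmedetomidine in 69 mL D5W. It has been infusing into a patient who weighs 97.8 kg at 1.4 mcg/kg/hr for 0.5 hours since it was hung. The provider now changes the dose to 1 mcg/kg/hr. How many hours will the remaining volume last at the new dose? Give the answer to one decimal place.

1.2 hours

Initial rate:
Dose = 1.4 mcg/kg/hr × 97.8 kg = 136.92 mcg/hr
Concentration = 185 mcg ÷ 69 mL = 2.681159 mcg/mL
Rate = 136.92 mcg/hr ÷ 2.681159 mcg/mL = 51.06746 mL/hr
Volume infused so far = 51.06746 mL/hr × 0.5 hr = 25.53373 mL
Volume remaining = 69 − 25.53373 = 43.46627 mL
New rate:
Dose = 1 mcg/kg/hr × 97.8 kg = 97.8 mcg/hr
Rate = 97.8 mcg/hr ÷ 2.681159 mcg/mL = 36.47676 mL/hr
Time remaining = 43.46627 mL ÷ 36.47676 mL/hr = 1.191616 hr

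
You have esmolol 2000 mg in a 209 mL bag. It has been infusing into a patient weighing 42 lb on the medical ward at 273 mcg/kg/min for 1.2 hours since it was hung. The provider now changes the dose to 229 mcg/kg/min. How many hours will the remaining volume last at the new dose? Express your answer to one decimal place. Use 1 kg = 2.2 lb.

Initial rate:
Weight = 42 lb ÷ 2.2 lb/kg = 19.09091 kg
Dose = 273 mcg/kg/min × 19.09091 kg = 5211.818 mcg/min
5211.818 mcg/min × 60 min/hr = 312709.1 mcg/hr
Concentration = 2000 mg ÷ 209 mL = 9.569378 mg/mL = 9569.378 mcg/mL
Rate = 312709.1 mcg/hr ÷ 9569.378 mcg/mL = 32.6781 mL/hr
Volume infused so far = 32.6781 mL/hr × 1.2 hr = 39.21372 mL
Volume remaining = 209 − 39.21372 = 169.7863 mL
New rate:
Dose = 229 mcg/kg/min × 19.09091 kg = 4371.818 mcg/min
4371.818 mcg/min × 60 min/hr = 262309.1 mcg/hr
Rate = 262309.1 mcg/hr ÷ 9569.378 mcg/mL = 27.4113 mL/hr
Time remaining = 169.7863 mL ÷ 27.4113 mL/hr = 6.194025 hr

6.2 hours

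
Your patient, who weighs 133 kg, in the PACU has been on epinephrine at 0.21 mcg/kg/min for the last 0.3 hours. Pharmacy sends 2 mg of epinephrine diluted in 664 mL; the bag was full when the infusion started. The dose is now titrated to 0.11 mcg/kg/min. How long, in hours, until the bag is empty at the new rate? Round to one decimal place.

Initial rate:
Dose = 0.21 mcg/kg/min × 133 kg = 27.93 mcg/min
27.93 mcg/min × 60 min/hr = 1675.8 mcg/hr
Concentration = 2 mg ÷ 664 mL = 0.003012048 mg/mL = 3.012048 mcg/mL
Rate = 1675.8 mcg/hr ÷ 3.012048 mcg/mL = 556.3656 mL/hr
Volume infused so far = 556.3656 mL/hr × 0.3 hr = 166.9097 mL
Volume remaining = 664 − 166.9097 = 497.0903 mL
New rate:
Dose = 0.11 mcg/kg/min × 133 kg = 14.63 mcg/min
14.63 mcg/min × 60 min/hr = 877.8 mcg/hr
Rate = 877.8 mcg/hr ÷ 3.012048 mcg/mL = 291.4296 mL/hr
Time remaining = 497.0903 mL ÷ 291.4296 mL/hr = 1.705696 hr

1.7 hours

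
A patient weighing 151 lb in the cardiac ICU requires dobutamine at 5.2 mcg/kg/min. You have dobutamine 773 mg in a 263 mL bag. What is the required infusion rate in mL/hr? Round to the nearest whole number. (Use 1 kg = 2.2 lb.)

Weight = 151 lb ÷ 2.2 lb/kg = 68.63636 kg
Dose = 5.2 mcg/kg/min × 68.63636 kg = 356.9091 mcg/min
356.9091 mcg/min × 60 min/hr = 21414.55 mcg/hr
Concentration = 773 mg ÷ 263 mL = 2.939163 mg/mL = 2939.163 mcg/mL
Rate = 21414.55 mcg/hr ÷ 2939.163 mcg/mL = 7.285932 mL/hr

7 mL/hr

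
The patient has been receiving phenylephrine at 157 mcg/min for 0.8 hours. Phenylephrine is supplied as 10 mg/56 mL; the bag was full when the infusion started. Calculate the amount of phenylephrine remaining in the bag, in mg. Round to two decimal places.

157 mcg/min × 60 min/hr = 9420 mcg/hr
Concentration = 10 mg ÷ 56 mL = 0.1785714 mg/mL = 178.5714 mcg/mL
Rate = 9420 mcg/hr ÷ 178.5714 mcg/mL = 52.752 mL/hr
Volume infused = 52.752 mL/hr × 0.8 hr = 42.2016 mL
Volume remaining = 56 − 42.2016 = 13.7984 mL
Drug remaining = 13.7984 mL × 178.5714 mcg/mL = 2464 mcg = 2.464 mg

2.46 mg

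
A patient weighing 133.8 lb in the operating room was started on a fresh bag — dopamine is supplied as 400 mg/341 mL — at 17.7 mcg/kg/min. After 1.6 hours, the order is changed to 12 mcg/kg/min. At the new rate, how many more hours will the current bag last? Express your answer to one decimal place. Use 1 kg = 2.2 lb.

6.8 hours

Initial rate:
Weight = 133.8 lb ÷ 2.2 lb/kg = 60.81818 kg
Dose = 17.7 mcg/kg/min × 60.81818 kg = 1076.482 mcg/min
1076.482 mcg/min × 60 min/hr = 64588.91 mcg/hr
Concentration = 400 mg ÷ 341 mL = 1.173021 mg/mL = 1173.021 mcg/mL
Rate = 64588.91 mcg/hr ÷ 1173.021 mcg/mL = 55.06204 mL/hr
Volume infused so far = 55.06204 mL/hr × 1.6 hr = 88.09927 mL
Volume remaining = 341 − 88.09927 = 252.9007 mL
New rate:
Dose = 12 mcg/kg/min × 60.81818 kg = 729.8182 mcg/min
729.8182 mcg/min × 60 min/hr = 43789.09 mcg/hr
Rate = 43789.09 mcg/hr ÷ 1173.021 mcg/mL = 37.3302 mL/hr
Time remaining = 252.9007 mL ÷ 37.3302 mL/hr = 6.774695 hr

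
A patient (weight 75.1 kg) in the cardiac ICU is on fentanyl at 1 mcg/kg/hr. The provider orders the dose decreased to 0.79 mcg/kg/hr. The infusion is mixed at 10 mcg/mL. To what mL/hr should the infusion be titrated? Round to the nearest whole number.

Dose = 0.79 mcg/kg/hr × 75.1 kg = 59.329 mcg/hr
Rate = 59.329 mcg/hr ÷ 10 mcg/mL = 5.9329 mL/hr

6 mL/hr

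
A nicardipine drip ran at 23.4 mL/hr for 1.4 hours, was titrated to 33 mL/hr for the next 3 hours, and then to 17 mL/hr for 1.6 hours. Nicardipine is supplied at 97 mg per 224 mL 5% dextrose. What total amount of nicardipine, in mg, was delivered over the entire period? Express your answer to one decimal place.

68.8 mg

Concentration = 97 mg ÷ 224 mL = 0.4330357 mg/mL
Stage 1: 23.4 mL/hr × 1.4 hr = 32.76 mL → 32.76 mL × 0.4330357 mg/mL = 14.18625 mg
Stage 2: 33 mL/hr × 3 hr = 99 mL → 99 mL × 0.4330357 mg/mL = 42.87054 mg
Stage 3: 17 mL/hr × 1.6 hr = 27.2 mL → 27.2 mL × 0.4330357 mg/mL = 11.77857 mg
Total = 14.18625 + 42.87054 + 11.77857 = 68.83536 mg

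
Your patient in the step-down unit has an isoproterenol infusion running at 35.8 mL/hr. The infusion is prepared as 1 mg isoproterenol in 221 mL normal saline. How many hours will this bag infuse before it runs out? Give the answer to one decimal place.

Duration = 221 mL ÷ 35.8 mL/hr = 6.173184 hr

6.2 hours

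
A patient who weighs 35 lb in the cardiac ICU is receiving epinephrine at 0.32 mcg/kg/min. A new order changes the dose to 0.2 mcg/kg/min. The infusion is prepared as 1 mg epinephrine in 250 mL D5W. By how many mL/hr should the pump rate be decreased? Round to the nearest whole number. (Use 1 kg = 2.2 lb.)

At the current dose:
Weight = 35 lb ÷ 2.2 lb/kg = 15.90909 kg
Dose = 0.32 mcg/kg/min × 15.90909 kg = 5.090909 mcg/min
5.090909 mcg/min × 60 min/hr = 305.4545 mcg/hr
Concentration = 1 mg ÷ 250 mL = 0.004 mg/mL = 4 mcg/mL
Rate = 305.4545 mcg/hr ÷ 4 mcg/mL = 76.36364 mL/hr
At the new dose:
Dose = 0.2 mcg/kg/min × 15.90909 kg = 3.181818 mcg/min
3.181818 mcg/min × 60 min/hr = 190.9091 mcg/hr
Rate = 190.9091 mcg/hr ÷ 4 mcg/mL = 47.72727 mL/hr
Change = 47.72727 − 76.36364 = -28.63636 mL/hr → 28.63636 mL/hr decrease

29 mL/hr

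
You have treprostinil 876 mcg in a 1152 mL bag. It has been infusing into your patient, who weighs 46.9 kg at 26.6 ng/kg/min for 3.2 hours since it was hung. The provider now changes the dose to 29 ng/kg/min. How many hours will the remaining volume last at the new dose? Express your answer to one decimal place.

7.8 hours

Initial rate:
Dose = 26.6 ng/kg/min × 46.9 kg = 1247.54 ng/min
1247.54 ng/min × 60 min/hr = 74852.4 ng/hr
Concentration = 876 mcg ÷ 1152 mL = 0.7604167 mcg/mL = 760.4167 ng/mL
Rate = 74852.4 ng/hr ÷ 760.4167 ng/mL = 98.43603 mL/hr
Volume infused so far = 98.43603 mL/hr × 3.2 hr = 314.9953 mL
Volume remaining = 1152 − 314.9953 = 837.0047 mL
New rate:
Dose = 29 ng/kg/min × 46.9 kg = 1360.1 ng/min
1360.1 ng/min × 60 min/hr = 81606 ng/hr
Rate = 81606 ng/hr ÷ 760.4167 ng/mL = 107.3175 mL/hr
Time remaining = 837.0047 mL ÷ 107.3175 mL/hr = 7.799332 hr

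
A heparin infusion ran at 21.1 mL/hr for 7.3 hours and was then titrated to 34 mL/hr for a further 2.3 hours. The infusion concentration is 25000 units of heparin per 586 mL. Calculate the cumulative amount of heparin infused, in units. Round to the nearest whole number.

Concentration = 25000 units ÷ 586 mL = 42.66212 units/mL
Stage 1: 21.1 mL/hr × 7.3 hr = 154.03 mL → 154.03 mL × 42.66212 units/mL = 6571.246 units
Stage 2: 34 mL/hr × 2.3 hr = 78.2 mL → 78.2 mL × 42.66212 units/mL = 3336.177 units
Total = 6571.246 + 3336.177 = 9907.423 units

9907 units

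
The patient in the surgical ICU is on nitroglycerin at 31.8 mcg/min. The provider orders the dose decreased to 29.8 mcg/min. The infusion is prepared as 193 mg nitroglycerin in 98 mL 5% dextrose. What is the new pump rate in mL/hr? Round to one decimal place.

29.8 mcg/min × 60 min/hr = 1788 mcg/hr
Concentration = 193 mg ÷ 98 mL = 1.969388 mg/mL = 1969.388 mcg/mL
Rate = 1788 mcg/hr ÷ 1969.388 mcg/mL = 0.9078964 mL/hr

0.9 mL/hr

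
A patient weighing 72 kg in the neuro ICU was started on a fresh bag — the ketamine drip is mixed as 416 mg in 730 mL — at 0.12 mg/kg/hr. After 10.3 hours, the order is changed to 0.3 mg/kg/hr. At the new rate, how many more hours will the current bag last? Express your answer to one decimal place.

Initial rate:
Dose = 0.12 mg/kg/hr × 72 kg = 8.64 mg/hr
Concentration = 416 mg ÷ 730 mL = 0.569863 mg/mL
Rate = 8.64 mg/hr ÷ 0.569863 mg/mL = 15.16154 mL/hr
Volume infused so far = 15.16154 mL/hr × 10.3 hr = 156.1638 mL
Volume remaining = 730 − 156.1638 = 573.8362 mL
New rate:
Dose = 0.3 mg/kg/hr × 72 kg = 21.6 mg/hr
Rate = 21.6 mg/hr ÷ 0.569863 mg/mL = 37.90385 mL/hr
Time remaining = 573.8362 mL ÷ 37.90385 mL/hr = 15.13926 hr

15.1 hours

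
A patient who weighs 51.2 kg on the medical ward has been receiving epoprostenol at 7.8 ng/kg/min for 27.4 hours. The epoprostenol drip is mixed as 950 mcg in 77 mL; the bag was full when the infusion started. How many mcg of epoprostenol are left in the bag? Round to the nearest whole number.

Dose = 7.8 ng/kg/min × 51.2 kg = 399.36 ng/min
399.36 ng/min × 60 min/hr = 23961.6 ng/hr
Concentration = 950 mcg ÷ 77 mL = 12.33766 mcg/mL = 12337.66 ng/mL
Rate = 23961.6 ng/hr ÷ 12337.66 ng/mL = 1.942151 mL/hr
Volume infused = 1.942151 mL/hr × 27.4 hr = 53.21493 mL
Volume remaining = 77 − 53.21493 = 23.78507 mL
Drug remaining = 23.78507 mL × 12337.66 ng/mL = 293452.2 ng = 293.4522 mcg

293 mcg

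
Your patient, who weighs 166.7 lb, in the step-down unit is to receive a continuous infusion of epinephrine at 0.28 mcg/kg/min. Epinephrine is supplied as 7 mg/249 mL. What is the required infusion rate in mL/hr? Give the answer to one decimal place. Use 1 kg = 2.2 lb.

45.3 mL/hr

Weight = 166.7 lb ÷ 2.2 lb/kg = 75.77273 kg
Dose = 0.28 mcg/kg/min × 75.77273 kg = 21.21636 mcg/min
21.21636 mcg/min × 60 min/hr = 1272.982 mcg/hr
Concentration = 7 mg ÷ 249 mL = 0.02811245 mg/mL = 28.11245 mcg/mL
Rate = 1272.982 mcg/hr ÷ 28.11245 mcg/mL = 45.28178 mL/hr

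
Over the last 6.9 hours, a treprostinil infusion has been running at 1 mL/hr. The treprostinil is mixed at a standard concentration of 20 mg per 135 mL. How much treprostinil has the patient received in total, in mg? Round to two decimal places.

Concentration = 20 mg ÷ 135 mL = 0.1481481 mg/mL = 148148.1 ng/mL
Drug rate = 1 mL/hr × 148148.1 ng/mL = 148148.1 ng/hr
Total = 148148.1 ng/hr × 6.9 hr = 1022222 ng = 1.022222 mg

1.02 mg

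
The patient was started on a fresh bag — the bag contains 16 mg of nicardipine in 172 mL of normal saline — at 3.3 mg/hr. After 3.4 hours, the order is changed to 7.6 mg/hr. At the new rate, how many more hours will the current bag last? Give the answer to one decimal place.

0.6 hours

Initial rate:
Concentration = 16 mg ÷ 172 mL = 0.09302326 mg/mL
Rate = 3.3 mg/hr ÷ 0.09302326 mg/mL = 35.475 mL/hr
Volume infused so far = 35.475 mL/hr × 3.4 hr = 120.615 mL
Volume remaining = 172 − 120.615 = 51.385 mL
New rate:
Rate = 7.6 mg/hr ÷ 0.09302326 mg/mL = 81.7 mL/hr
Time remaining = 51.385 mL ÷ 81.7 mL/hr = 0.6289474 hr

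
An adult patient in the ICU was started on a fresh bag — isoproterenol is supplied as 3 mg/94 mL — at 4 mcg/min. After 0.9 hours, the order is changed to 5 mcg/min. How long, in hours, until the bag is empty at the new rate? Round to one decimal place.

9.3 hours

Initial rate:
4 mcg/min × 60 min/hr = 240 mcg/hr
Concentration = 3 mg ÷ 94 mL = 0.03191489 mg/mL = 31.91489 mcg/mL
Rate = 240 mcg/hr ÷ 31.91489 mcg/mL = 7.52 mL/hr
Volume infused so far = 7.52 mL/hr × 0.9 hr = 6.768 mL
Volume remaining = 94 − 6.768 = 87.232 mL
New rate:
5 mcg/min × 60 min/hr = 300 mcg/hr
Rate = 300 mcg/hr ÷ 31.91489 mcg/mL = 9.4 mL/hr
Time remaining = 87.232 mL ÷ 9.4 mL/hr = 9.28 hr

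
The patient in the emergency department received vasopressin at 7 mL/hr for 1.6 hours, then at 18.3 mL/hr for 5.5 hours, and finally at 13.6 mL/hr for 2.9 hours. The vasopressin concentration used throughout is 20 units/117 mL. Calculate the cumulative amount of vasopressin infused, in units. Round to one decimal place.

Concentration = 20 units ÷ 117 mL = 0.1709402 units/mL
Stage 1: 7 mL/hr × 1.6 hr = 11.2 mL → 11.2 mL × 0.1709402 units/mL = 1.91453 units
Stage 2: 18.3 mL/hr × 5.5 hr = 100.65 mL → 100.65 mL × 0.1709402 units/mL = 17.20513 units
Stage 3: 13.6 mL/hr × 2.9 hr = 39.44 mL → 39.44 mL × 0.1709402 units/mL = 6.74188 units
Total = 1.91453 + 17.20513 + 6.74188 = 25.86154 units

25.9 units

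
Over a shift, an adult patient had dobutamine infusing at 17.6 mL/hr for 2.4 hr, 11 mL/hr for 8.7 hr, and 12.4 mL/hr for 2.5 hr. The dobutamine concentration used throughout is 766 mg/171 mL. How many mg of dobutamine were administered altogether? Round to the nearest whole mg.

757 mg

Concentration = 766 mg ÷ 171 mL = 4.479532 mg/mL
Stage 1: 17.6 mL/hr × 2.4 hr = 42.24 mL → 42.24 mL × 4.479532 mg/mL = 189.2154 mg
Stage 2: 11 mL/hr × 8.7 hr = 95.7 mL → 95.7 mL × 4.479532 mg/mL = 428.6912 mg
Stage 3: 12.4 mL/hr × 2.5 hr = 31 mL → 31 mL × 4.479532 mg/mL = 138.8655 mg
Total = 189.2154 + 428.6912 + 138.8655 = 756.7722 mg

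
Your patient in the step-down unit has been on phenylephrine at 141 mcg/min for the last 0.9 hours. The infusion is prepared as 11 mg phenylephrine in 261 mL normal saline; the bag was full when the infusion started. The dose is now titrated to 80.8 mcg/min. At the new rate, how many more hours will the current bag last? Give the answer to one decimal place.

Initial rate:
141 mcg/min × 60 min/hr = 8460 mcg/hr
Concentration = 11 mg ÷ 261 mL = 0.04214559 mg/mL = 42.14559 mcg/mL
Rate = 8460 mcg/hr ÷ 42.14559 mcg/mL = 200.7327 mL/hr
Volume infused so far = 200.7327 mL/hr × 0.9 hr = 180.6595 mL
Volume remaining = 261 − 180.6595 = 80.34055 mL
New rate:
80.8 mcg/min × 60 min/hr = 4848 mcg/hr
Rate = 4848 mcg/hr ÷ 42.14559 mcg/mL = 115.0298 mL/hr
Time remaining = 80.34055 mL ÷ 115.0298 mL/hr = 0.6984323 hr

0.7 hours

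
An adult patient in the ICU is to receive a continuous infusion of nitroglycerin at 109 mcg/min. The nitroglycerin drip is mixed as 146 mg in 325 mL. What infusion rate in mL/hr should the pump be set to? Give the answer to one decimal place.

14.6 mL/hr

109 mcg/min × 60 min/hr = 6540 mcg/hr
Concentration = 146 mg ÷ 325 mL = 0.4492308 mg/mL = 449.2308 mcg/mL
Rate = 6540 mcg/hr ÷ 449.2308 mcg/mL = 14.55822 mL/hr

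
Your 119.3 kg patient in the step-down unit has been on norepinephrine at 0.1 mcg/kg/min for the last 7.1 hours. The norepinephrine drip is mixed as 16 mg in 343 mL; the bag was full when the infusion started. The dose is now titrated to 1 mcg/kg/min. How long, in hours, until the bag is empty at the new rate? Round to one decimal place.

Initial rate:
Dose = 0.1 mcg/kg/min × 119.3 kg = 11.93 mcg/min
11.93 mcg/min × 60 min/hr = 715.8 mcg/hr
Concentration = 16 mg ÷ 343 mL = 0.04664723 mg/mL = 46.64723 mcg/mL
Rate = 715.8 mcg/hr ÷ 46.64723 mcg/mL = 15.34496 mL/hr
Volume infused so far = 15.34496 mL/hr × 7.1 hr = 108.9492 mL
Volume remaining = 343 − 108.9492 = 234.0508 mL
New rate:
Dose = 1 mcg/kg/min × 119.3 kg = 119.3 mcg/min
119.3 mcg/min × 60 min/hr = 7158 mcg/hr
Rate = 7158 mcg/hr ÷ 46.64723 mcg/mL = 153.4496 mL/hr
Time remaining = 234.0508 mL ÷ 153.4496 mL/hr = 1.525261 hr

1.5 hours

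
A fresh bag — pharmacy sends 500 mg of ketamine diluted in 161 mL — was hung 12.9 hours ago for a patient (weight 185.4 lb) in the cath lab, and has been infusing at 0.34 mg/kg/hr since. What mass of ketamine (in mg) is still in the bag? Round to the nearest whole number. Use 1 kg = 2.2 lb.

130 mg

Weight = 185.4 lb ÷ 2.2 lb/kg = 84.27273 kg
Dose = 0.34 mg/kg/hr × 84.27273 kg = 28.65273 mg/hr
Concentration = 500 mg ÷ 161 mL = 3.10559 mg/mL
Rate = 28.65273 mg/hr ÷ 3.10559 mg/mL = 9.226178 mL/hr
Volume infused = 9.226178 mL/hr × 12.9 hr = 119.0177 mL
Volume remaining = 161 − 119.0177 = 41.9823 mL
Drug remaining = 41.9823 mL × 3.10559 mg/mL = 130.3798 mg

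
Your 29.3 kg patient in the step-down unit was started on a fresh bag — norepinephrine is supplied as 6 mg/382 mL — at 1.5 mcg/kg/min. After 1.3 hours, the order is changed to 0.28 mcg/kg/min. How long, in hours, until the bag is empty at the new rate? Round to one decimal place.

Initial rate:
Dose = 1.5 mcg/kg/min × 29.3 kg = 43.95 mcg/min
43.95 mcg/min × 60 min/hr = 2637 mcg/hr
Concentration = 6 mg ÷ 382 mL = 0.01570681 mg/mL = 15.70681 mcg/mL
Rate = 2637 mcg/hr ÷ 15.70681 mcg/mL = 167.889 mL/hr
Volume infused so far = 167.889 mL/hr × 1.3 hr = 218.2557 mL
Volume remaining = 382 − 218.2557 = 163.7443 mL
New rate:
Dose = 0.28 mcg/kg/min × 29.3 kg = 8.204 mcg/min
8.204 mcg/min × 60 min/hr = 492.24 mcg/hr
Rate = 492.24 mcg/hr ÷ 15.70681 mcg/mL = 31.33928 mL/hr
Time remaining = 163.7443 mL ÷ 31.33928 mL/hr = 5.22489 hr

5.2 hours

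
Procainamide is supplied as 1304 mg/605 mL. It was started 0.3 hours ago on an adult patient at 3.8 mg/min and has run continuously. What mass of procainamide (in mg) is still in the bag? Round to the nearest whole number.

3.8 mg/min × 60 min/hr = 228 mg/hr
Concentration = 1304 mg ÷ 605 mL = 2.155372 mg/mL
Rate = 228 mg/hr ÷ 2.155372 mg/mL = 105.7822 mL/hr
Volume infused = 105.7822 mL/hr × 0.3 hr = 31.73466 mL
Volume remaining = 605 − 31.73466 = 573.2653 mL
Drug remaining = 573.2653 mL × 2.155372 mg/mL = 1235.6 mg

1236 mg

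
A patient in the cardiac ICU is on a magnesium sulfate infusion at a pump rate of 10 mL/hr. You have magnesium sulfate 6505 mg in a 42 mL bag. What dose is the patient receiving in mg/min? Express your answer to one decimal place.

25.8 mg/min

Concentration = 6505 mg ÷ 42 mL = 154.881 mg/mL
Drug rate = 10 mL/hr × 154.881 mg/mL = 1548.81 mg/hr
1548.81 mg/hr ÷ 60 min/hr = 25.81349 mg/min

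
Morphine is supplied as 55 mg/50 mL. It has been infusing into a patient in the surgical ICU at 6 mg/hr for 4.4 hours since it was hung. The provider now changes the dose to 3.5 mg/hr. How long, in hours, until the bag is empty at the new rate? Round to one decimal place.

Initial rate:
Concentration = 55 mg ÷ 50 mL = 1.1 mg/mL
Rate = 6 mg/hr ÷ 1.1 mg/mL = 5.454545 mL/hr
Volume infused so far = 5.454545 mL/hr × 4.4 hr = 24 mL
Volume remaining = 50 − 24 = 26 mL
New rate:
Rate = 3.5 mg/hr ÷ 1.1 mg/mL = 3.181818 mL/hr
Time remaining = 26 mL ÷ 3.181818 mL/hr = 8.171429 hr

8.2 hours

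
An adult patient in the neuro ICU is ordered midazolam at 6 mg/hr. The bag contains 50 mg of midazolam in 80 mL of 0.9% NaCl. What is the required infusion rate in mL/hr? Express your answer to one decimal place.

Concentration = 50 mg ÷ 80 mL = 0.625 mg/mL
Rate = 6 mg/hr ÷ 0.625 mg/mL = 9.6 mL/hr

9.6 mL/hr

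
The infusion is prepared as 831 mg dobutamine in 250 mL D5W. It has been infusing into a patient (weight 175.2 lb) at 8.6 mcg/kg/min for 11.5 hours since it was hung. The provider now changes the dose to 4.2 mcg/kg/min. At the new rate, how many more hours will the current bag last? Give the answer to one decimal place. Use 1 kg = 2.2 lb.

17.9 hours

Initial rate:
Weight = 175.2 lb ÷ 2.2 lb/kg = 79.63636 kg
Dose = 8.6 mcg/kg/min × 79.63636 kg = 684.8727 mcg/min
684.8727 mcg/min × 60 min/hr = 41092.36 mcg/hr
Concentration = 831 mg ÷ 250 mL = 3.324 mg/mL = 3324 mcg/mL
Rate = 41092.36 mcg/hr ÷ 3324 mcg/mL = 12.36232 mL/hr
Volume infused so far = 12.36232 mL/hr × 11.5 hr = 142.1667 mL
Volume remaining = 250 − 142.1667 = 107.8333 mL
New rate:
Dose = 4.2 mcg/kg/min × 79.63636 kg = 334.4727 mcg/min
334.4727 mcg/min × 60 min/hr = 20068.36 mcg/hr
Rate = 20068.36 mcg/hr ÷ 3324 mcg/mL = 6.037414 mL/hr
Time remaining = 107.8333 mL ÷ 6.037414 mL/hr = 17.86084 hr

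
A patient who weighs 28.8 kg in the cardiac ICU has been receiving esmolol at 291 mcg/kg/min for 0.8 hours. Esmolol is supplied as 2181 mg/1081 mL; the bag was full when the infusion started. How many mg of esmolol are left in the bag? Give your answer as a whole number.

Dose = 291 mcg/kg/min × 28.8 kg = 8380.8 mcg/min
8380.8 mcg/min × 60 min/hr = 502848 mcg/hr
Concentration = 2181 mg ÷ 1081 mL = 2.017576 mg/mL = 2017.576 mcg/mL
Rate = 502848 mcg/hr ÷ 2017.576 mcg/mL = 249.2337 mL/hr
Volume infused = 249.2337 mL/hr × 0.8 hr = 199.387 mL
Volume remaining = 1081 − 199.387 = 881.613 mL
Drug remaining = 881.613 mL × 2017.576 mcg/mL = 1778722 mcg = 1778.722 mg

1779 mg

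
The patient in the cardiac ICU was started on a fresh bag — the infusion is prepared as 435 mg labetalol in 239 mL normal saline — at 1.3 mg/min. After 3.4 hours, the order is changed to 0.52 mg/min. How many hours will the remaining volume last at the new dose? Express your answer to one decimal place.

5.4 hours

Initial rate:
1.3 mg/min × 60 min/hr = 78 mg/hr
Concentration = 435 mg ÷ 239 mL = 1.820084 mg/mL
Rate = 78 mg/hr ÷ 1.820084 mg/mL = 42.85517 mL/hr
Volume infused so far = 42.85517 mL/hr × 3.4 hr = 145.7076 mL
Volume remaining = 239 − 145.7076 = 93.29241 mL
New rate:
0.52 mg/min × 60 min/hr = 31.2 mg/hr
Rate = 31.2 mg/hr ÷ 1.820084 mg/mL = 17.14207 mL/hr
Time remaining = 93.29241 mL ÷ 17.14207 mL/hr = 5.442308 hr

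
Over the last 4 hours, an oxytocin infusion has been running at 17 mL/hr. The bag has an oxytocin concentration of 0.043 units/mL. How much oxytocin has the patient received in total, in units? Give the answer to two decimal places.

Concentration = 0.043 units/mL = 43 milliunits/mL
Drug rate = 17 mL/hr × 43 milliunits/mL = 731 milliunits/hr
Total = 731 milliunits/hr × 4 hr = 2924 milliunits = 2.924 units

2.92 units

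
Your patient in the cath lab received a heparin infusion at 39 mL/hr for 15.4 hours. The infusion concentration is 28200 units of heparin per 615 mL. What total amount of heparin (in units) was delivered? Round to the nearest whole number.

27540 units

Concentration = 28200 units ÷ 615 mL = 45.85366 units/mL
Drug rate = 39 mL/hr × 45.85366 units/mL = 1788.293 units/hr
Total = 1788.293 units/hr × 15.4 hr = 27539.71 units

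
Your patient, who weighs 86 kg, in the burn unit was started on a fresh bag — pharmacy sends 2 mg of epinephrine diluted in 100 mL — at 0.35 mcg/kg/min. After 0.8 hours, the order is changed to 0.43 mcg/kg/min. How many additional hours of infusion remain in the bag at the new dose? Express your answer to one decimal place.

Initial rate:
Dose = 0.35 mcg/kg/min × 86 kg = 30.1 mcg/min
30.1 mcg/min × 60 min/hr = 1806 mcg/hr
Concentration = 2 mg ÷ 100 mL = 0.02 mg/mL = 20 mcg/mL
Rate = 1806 mcg/hr ÷ 20 mcg/mL = 90.3 mL/hr
Volume infused so far = 90.3 mL/hr × 0.8 hr = 72.24 mL
Volume remaining = 100 − 72.24 = 27.76 mL
New rate:
Dose = 0.43 mcg/kg/min × 86 kg = 36.98 mcg/min
36.98 mcg/min × 60 min/hr = 2218.8 mcg/hr
Rate = 2218.8 mcg/hr ÷ 20 mcg/mL = 110.94 mL/hr
Time remaining = 27.76 mL ÷ 110.94 mL/hr = 0.2502253 hr

0.3 hours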